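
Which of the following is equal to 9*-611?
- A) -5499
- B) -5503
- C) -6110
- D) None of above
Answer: A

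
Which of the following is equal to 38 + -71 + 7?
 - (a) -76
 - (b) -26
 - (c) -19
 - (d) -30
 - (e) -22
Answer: b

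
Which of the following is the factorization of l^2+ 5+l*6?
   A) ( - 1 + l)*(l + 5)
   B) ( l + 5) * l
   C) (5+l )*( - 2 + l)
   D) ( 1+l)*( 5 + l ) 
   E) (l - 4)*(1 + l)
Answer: D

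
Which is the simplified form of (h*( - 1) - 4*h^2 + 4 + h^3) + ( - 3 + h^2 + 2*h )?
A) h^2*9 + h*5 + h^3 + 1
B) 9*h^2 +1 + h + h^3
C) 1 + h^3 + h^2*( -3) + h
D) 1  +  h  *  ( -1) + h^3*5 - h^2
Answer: C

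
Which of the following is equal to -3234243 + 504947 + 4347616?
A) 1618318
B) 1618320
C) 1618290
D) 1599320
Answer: B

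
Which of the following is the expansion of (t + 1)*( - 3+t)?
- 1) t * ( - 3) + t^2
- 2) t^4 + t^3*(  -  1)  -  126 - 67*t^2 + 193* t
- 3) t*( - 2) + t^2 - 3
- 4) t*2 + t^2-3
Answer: 3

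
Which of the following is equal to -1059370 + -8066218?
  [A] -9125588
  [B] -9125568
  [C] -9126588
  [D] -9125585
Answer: A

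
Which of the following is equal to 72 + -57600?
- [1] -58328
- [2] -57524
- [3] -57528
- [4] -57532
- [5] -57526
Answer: 3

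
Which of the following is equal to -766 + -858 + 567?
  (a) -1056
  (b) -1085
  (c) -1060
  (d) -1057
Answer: d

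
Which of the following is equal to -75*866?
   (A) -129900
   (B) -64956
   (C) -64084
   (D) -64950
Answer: D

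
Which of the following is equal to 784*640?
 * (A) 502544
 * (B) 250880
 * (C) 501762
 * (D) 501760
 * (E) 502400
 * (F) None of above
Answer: D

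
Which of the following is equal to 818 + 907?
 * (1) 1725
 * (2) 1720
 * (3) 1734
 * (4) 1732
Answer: 1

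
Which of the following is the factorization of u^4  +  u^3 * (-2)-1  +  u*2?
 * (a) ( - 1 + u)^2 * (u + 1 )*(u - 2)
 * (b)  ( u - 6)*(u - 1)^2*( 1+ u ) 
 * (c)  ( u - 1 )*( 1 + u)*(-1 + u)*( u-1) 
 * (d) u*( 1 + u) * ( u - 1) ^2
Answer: c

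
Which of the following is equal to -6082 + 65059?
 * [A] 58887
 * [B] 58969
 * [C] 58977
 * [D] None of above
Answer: C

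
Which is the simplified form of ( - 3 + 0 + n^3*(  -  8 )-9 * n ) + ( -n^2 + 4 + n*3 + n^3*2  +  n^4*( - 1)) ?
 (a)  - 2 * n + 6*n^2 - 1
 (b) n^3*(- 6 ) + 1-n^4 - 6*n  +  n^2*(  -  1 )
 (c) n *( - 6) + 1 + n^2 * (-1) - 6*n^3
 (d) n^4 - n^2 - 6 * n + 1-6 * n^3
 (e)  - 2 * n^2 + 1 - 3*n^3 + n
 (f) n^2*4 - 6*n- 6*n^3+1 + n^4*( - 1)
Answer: b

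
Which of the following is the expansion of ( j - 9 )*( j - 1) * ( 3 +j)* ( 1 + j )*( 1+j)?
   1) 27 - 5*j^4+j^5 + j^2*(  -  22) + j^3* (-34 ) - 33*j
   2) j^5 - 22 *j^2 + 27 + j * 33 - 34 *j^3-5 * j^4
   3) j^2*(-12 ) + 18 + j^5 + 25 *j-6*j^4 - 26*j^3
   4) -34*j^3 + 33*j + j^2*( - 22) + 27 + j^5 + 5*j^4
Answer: 2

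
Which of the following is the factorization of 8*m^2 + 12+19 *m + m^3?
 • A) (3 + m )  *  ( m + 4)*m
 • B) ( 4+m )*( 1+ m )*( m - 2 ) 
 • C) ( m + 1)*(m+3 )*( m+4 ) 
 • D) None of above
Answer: C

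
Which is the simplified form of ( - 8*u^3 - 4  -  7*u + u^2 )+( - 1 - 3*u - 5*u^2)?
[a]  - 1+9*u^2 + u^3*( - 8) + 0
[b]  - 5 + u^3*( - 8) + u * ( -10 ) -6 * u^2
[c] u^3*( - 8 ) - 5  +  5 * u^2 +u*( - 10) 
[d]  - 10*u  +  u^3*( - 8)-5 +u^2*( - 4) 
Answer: d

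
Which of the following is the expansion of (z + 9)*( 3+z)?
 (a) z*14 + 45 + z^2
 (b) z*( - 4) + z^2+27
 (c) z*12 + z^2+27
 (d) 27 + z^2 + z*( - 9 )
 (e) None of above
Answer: c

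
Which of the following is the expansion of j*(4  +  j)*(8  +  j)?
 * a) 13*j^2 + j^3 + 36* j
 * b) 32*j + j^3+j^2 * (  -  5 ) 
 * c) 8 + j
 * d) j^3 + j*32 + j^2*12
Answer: d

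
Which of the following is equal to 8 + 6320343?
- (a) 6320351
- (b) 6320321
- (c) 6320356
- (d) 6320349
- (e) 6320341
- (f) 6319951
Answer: a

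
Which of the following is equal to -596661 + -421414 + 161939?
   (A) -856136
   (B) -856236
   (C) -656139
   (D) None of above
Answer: A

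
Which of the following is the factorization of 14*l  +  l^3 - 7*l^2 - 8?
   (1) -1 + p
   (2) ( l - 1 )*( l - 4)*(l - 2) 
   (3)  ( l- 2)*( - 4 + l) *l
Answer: 2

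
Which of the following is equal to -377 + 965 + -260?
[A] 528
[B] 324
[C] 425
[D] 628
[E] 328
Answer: E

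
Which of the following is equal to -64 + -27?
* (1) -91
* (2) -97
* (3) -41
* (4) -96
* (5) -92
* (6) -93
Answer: 1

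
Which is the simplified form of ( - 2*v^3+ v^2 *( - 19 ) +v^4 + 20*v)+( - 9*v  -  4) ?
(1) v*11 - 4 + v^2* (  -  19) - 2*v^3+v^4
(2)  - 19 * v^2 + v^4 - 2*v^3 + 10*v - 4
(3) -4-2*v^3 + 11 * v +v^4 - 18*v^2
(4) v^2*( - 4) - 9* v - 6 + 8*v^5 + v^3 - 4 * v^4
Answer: 1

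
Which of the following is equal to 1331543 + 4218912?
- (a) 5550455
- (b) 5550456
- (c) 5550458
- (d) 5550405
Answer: a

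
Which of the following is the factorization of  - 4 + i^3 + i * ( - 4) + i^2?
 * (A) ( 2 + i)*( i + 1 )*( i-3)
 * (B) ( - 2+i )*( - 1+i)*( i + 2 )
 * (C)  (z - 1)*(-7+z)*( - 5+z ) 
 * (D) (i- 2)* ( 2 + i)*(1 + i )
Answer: D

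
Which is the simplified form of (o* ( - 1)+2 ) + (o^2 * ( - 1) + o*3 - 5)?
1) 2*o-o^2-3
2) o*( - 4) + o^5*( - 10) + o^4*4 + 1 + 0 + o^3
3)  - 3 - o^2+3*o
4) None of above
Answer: 1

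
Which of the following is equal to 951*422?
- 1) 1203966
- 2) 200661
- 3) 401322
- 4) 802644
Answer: 3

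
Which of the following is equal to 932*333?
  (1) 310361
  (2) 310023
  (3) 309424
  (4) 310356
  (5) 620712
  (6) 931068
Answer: 4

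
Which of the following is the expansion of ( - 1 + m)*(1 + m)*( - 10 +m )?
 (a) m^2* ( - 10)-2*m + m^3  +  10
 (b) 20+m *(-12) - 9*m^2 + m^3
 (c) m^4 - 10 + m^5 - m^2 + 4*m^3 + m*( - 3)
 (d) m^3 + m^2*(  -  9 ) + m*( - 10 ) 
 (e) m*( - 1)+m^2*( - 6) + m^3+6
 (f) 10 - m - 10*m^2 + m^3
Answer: f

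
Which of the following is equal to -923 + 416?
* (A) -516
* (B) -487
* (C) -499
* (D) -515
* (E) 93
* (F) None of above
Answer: F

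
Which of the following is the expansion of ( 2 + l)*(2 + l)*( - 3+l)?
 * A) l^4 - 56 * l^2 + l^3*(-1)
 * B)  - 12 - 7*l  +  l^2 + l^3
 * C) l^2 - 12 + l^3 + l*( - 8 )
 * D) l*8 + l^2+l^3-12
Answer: C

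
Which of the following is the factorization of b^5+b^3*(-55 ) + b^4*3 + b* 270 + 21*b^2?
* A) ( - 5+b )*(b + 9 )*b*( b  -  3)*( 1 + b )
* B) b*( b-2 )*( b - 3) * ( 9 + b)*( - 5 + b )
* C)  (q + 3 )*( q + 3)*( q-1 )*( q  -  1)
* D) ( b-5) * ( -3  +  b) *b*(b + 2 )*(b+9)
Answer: D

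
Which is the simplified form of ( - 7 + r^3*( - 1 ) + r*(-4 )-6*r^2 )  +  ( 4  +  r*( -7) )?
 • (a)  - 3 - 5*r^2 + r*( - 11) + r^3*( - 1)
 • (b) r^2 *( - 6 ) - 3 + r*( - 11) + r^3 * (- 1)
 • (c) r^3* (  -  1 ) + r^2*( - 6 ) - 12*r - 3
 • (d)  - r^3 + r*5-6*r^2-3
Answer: b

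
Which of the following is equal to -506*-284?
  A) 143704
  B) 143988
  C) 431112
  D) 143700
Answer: A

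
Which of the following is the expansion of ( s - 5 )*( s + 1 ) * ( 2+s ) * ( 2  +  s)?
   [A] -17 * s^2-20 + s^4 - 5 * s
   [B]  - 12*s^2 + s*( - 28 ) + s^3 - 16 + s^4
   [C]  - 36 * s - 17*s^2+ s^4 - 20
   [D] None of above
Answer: C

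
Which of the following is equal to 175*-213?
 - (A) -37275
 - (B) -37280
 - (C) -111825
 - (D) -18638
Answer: A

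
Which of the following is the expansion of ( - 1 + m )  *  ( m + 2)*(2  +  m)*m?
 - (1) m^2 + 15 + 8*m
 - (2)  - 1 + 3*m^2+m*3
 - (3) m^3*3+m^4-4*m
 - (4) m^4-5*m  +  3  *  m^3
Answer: 3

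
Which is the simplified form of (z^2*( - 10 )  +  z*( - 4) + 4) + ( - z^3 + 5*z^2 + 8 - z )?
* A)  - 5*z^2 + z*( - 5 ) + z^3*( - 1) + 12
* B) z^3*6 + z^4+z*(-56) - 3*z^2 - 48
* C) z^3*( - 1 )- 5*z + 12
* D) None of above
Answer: A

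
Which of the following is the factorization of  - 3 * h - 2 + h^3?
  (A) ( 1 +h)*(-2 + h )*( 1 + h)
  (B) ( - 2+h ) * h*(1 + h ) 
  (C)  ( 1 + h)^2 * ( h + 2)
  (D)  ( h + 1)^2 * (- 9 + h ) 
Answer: A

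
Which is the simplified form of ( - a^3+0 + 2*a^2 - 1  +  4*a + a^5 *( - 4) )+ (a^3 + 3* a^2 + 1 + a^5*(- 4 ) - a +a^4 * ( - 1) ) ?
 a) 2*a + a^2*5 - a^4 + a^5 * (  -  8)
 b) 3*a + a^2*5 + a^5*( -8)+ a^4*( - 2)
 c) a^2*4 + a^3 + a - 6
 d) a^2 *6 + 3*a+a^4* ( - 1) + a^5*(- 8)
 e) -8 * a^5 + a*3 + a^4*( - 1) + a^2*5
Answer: e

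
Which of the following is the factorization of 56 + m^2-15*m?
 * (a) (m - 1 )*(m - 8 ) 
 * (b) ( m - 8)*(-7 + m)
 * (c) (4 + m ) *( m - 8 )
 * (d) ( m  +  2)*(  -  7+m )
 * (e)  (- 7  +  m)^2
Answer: b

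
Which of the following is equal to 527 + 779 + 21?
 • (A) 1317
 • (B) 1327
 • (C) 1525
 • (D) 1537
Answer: B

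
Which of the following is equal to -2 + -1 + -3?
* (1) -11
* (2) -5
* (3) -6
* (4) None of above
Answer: 3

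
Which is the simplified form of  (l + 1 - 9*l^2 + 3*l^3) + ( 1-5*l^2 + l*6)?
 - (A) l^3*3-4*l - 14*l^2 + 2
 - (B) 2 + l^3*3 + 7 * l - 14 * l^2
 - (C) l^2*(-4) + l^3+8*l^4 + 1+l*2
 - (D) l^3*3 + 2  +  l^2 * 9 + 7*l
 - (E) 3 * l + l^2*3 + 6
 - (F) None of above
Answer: B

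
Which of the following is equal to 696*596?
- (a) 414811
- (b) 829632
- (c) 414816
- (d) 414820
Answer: c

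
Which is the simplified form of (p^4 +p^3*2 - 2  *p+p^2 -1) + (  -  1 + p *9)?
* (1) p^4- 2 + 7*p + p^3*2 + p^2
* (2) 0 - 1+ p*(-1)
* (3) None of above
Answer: 1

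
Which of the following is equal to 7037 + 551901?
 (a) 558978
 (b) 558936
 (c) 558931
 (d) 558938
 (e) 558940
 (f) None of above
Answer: d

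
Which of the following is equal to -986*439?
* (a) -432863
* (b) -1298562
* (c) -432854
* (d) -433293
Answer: c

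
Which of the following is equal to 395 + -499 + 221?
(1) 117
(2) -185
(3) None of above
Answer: 1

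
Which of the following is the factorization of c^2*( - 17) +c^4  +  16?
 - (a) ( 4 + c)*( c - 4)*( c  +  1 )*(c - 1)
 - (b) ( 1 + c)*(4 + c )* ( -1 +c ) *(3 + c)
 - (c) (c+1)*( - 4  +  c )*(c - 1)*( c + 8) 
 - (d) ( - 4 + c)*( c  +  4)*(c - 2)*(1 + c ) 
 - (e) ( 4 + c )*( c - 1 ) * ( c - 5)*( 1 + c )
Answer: a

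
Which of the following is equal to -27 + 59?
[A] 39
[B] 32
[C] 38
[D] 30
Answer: B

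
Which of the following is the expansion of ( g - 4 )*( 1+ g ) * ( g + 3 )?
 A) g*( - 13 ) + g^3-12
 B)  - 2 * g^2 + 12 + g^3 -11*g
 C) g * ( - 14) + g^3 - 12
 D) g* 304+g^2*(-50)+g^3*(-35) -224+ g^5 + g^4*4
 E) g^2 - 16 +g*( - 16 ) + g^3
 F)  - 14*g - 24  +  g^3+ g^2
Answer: A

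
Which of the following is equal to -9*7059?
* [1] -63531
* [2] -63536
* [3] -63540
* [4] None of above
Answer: 1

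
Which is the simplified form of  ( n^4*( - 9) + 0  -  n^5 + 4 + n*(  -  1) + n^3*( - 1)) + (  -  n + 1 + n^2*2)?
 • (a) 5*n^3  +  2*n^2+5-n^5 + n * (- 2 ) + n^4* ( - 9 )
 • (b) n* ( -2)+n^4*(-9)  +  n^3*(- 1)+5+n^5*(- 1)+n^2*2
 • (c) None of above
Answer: b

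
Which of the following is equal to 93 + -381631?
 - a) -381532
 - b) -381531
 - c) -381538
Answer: c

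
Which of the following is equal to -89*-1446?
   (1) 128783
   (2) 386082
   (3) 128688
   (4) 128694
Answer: 4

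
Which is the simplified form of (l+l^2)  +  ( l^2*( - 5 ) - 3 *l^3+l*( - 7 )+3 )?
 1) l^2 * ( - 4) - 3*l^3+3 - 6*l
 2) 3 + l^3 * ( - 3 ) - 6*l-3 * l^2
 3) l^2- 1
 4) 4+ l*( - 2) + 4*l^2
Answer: 1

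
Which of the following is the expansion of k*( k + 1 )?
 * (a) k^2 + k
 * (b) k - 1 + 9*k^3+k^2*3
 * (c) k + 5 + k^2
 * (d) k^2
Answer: a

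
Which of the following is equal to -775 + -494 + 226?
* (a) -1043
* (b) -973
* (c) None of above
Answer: a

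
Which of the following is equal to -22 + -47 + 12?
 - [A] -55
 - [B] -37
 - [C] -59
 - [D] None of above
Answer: D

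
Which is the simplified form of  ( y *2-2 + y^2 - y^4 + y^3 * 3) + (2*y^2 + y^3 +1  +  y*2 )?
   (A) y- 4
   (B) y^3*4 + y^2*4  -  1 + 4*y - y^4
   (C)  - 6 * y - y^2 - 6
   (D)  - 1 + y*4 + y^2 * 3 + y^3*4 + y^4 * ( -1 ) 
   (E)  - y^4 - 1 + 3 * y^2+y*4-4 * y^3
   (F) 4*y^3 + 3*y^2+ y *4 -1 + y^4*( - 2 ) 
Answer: D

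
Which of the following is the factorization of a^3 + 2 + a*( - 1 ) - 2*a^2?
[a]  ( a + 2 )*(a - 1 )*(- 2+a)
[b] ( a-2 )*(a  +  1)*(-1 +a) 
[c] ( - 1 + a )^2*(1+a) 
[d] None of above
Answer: b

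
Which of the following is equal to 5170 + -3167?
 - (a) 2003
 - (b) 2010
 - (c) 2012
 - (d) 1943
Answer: a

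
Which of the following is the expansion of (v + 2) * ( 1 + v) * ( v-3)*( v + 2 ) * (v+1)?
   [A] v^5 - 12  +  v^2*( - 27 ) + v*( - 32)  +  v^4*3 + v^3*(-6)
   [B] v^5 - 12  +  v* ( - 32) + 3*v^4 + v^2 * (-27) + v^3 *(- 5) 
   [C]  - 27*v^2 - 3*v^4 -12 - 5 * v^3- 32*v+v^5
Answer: B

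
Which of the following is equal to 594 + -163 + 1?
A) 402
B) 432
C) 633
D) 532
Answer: B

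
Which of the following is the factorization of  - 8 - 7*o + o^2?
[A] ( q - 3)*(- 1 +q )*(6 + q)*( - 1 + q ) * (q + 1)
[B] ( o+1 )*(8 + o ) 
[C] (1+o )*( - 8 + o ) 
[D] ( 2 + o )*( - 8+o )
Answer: C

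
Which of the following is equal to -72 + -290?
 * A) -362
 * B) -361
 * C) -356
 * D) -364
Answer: A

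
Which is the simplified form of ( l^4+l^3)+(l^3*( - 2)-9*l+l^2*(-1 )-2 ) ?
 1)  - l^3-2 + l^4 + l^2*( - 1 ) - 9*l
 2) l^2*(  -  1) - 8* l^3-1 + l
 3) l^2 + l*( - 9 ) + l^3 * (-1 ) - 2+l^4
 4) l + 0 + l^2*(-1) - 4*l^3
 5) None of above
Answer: 1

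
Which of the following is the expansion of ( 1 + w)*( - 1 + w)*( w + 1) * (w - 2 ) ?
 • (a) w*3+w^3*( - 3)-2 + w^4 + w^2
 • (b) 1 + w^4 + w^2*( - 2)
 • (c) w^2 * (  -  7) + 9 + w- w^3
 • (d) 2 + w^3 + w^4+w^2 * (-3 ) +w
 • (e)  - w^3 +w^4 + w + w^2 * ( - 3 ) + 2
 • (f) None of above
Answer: e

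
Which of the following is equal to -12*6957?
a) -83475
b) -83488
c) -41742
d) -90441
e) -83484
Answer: e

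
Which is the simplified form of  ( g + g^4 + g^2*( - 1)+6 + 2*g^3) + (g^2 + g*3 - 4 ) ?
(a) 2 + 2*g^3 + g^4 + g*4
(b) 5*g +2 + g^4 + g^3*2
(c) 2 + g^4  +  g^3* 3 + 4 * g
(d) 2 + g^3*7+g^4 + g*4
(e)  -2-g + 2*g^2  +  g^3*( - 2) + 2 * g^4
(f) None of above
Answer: a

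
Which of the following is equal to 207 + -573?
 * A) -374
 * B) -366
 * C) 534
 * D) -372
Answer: B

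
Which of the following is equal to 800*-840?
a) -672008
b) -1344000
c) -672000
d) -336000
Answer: c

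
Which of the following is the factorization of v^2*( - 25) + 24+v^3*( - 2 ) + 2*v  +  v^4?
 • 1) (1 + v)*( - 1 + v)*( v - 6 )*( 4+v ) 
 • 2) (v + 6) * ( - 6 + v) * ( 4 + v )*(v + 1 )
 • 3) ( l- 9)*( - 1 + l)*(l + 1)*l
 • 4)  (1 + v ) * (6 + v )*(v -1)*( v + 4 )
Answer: 1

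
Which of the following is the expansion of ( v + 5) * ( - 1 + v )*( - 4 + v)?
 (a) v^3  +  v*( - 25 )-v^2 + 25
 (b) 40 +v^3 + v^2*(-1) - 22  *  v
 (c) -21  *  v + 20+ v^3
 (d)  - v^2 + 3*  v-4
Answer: c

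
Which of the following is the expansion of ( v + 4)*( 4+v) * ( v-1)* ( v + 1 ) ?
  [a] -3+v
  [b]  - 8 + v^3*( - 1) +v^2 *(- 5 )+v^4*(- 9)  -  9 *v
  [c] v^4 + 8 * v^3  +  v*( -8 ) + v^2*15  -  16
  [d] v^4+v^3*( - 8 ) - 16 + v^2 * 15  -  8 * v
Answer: c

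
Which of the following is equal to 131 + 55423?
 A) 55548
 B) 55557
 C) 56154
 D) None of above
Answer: D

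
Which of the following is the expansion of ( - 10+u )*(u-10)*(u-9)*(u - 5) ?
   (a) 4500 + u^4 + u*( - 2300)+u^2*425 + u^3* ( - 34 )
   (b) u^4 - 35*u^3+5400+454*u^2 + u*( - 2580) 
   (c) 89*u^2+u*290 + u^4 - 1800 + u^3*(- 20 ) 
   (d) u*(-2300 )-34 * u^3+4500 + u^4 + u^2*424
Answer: a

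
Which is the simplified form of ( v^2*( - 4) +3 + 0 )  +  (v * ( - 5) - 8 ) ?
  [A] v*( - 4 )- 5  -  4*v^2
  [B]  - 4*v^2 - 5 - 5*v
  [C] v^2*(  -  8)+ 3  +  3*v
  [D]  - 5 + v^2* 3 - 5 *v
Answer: B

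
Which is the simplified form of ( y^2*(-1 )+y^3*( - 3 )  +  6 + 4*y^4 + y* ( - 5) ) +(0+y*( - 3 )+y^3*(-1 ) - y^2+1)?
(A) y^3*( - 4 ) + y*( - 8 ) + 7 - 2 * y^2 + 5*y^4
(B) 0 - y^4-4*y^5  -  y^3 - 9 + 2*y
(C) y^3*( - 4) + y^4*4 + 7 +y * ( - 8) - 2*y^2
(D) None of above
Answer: C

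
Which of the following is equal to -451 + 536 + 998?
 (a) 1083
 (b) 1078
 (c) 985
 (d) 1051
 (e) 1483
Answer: a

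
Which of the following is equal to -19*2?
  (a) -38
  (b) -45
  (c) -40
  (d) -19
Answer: a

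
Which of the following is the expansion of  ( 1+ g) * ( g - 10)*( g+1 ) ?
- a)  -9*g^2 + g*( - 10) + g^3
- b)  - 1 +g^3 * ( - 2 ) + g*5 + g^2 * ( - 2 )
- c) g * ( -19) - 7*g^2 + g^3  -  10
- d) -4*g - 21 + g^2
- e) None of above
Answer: e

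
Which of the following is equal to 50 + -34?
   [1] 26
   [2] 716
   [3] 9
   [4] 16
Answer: 4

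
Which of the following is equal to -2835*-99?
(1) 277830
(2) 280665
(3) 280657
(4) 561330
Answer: 2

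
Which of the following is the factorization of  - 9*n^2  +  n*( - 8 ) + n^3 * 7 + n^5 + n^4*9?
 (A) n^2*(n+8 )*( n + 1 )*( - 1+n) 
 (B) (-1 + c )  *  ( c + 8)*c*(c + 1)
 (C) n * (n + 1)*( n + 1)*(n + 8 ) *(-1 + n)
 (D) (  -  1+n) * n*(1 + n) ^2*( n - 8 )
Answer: C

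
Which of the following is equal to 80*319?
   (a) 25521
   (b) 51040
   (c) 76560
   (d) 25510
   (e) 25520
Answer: e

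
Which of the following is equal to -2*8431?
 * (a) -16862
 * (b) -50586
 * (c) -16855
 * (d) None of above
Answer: a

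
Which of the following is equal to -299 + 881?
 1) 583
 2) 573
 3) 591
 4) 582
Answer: 4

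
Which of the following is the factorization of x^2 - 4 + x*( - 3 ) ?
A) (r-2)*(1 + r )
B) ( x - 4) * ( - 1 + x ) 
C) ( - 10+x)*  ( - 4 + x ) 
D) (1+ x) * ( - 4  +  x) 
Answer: D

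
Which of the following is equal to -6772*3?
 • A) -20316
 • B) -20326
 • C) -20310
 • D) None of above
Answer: A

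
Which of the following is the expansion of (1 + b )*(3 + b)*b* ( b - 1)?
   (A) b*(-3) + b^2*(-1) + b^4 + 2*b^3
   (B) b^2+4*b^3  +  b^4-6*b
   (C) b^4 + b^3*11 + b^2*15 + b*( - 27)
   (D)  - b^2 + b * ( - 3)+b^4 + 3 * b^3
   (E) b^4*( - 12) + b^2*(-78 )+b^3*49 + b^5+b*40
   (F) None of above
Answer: D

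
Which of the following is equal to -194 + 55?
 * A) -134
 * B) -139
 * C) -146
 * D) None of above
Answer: B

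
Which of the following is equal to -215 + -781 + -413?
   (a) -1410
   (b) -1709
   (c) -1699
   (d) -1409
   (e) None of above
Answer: d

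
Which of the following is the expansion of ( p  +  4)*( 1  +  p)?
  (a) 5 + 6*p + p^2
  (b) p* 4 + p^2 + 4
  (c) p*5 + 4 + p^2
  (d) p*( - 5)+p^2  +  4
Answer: c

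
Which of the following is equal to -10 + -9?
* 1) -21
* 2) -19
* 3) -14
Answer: 2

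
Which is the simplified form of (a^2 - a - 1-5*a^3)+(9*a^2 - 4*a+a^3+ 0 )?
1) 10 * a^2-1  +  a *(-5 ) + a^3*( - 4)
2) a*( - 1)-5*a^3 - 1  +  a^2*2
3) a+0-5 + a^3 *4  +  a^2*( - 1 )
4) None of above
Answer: 1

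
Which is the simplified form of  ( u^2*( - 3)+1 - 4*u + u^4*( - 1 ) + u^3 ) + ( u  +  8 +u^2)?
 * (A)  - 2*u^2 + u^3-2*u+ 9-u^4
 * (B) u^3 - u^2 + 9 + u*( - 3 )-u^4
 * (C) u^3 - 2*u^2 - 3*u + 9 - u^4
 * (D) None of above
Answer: C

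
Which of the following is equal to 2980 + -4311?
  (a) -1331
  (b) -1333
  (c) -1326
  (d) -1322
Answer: a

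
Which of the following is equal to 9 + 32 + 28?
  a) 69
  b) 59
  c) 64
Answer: a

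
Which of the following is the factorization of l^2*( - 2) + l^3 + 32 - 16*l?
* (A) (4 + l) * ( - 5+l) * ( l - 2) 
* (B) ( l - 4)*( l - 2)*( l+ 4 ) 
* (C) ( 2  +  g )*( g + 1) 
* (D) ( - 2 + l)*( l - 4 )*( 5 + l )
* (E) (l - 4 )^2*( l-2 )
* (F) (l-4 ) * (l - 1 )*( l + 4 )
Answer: B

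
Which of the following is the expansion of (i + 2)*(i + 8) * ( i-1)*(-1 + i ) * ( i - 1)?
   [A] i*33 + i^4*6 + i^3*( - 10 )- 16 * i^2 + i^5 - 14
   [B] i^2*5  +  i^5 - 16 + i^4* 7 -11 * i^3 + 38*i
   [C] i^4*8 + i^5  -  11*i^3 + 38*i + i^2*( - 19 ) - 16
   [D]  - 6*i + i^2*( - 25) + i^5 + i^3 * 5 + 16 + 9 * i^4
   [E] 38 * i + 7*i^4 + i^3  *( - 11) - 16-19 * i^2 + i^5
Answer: E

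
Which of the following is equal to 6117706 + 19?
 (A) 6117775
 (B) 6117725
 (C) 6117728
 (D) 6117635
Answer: B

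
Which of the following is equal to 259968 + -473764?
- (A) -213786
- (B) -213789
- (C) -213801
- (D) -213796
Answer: D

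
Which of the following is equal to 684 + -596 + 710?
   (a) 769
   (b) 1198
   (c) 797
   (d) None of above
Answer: d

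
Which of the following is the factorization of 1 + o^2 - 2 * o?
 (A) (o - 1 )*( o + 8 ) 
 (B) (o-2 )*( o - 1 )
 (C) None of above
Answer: C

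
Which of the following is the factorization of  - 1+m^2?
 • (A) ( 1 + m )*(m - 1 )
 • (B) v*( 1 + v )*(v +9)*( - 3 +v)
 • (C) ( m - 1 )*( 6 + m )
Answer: A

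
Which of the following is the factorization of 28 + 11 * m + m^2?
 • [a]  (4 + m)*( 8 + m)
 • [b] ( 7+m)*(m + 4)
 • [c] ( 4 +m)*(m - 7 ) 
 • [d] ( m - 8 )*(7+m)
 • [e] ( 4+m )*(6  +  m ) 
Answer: b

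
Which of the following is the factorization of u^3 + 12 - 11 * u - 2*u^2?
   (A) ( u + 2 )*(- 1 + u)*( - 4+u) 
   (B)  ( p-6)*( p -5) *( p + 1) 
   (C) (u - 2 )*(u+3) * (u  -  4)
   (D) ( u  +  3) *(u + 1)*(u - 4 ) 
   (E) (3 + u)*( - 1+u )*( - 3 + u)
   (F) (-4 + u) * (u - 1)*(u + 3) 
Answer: F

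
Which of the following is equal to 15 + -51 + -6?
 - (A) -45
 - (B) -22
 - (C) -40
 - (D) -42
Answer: D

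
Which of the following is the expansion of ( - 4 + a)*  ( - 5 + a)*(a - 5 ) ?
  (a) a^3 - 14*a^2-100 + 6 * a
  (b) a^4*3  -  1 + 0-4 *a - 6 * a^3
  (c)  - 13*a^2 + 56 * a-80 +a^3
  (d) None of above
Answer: d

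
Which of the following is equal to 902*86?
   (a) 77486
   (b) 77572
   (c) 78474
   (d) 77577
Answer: b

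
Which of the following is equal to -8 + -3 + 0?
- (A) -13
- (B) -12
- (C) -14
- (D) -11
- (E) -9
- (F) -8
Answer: D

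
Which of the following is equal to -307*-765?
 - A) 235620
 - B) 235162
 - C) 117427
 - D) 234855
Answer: D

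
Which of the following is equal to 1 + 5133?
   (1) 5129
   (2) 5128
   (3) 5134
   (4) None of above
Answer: 3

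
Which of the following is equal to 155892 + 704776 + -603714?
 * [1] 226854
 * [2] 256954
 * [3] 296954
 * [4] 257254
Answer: 2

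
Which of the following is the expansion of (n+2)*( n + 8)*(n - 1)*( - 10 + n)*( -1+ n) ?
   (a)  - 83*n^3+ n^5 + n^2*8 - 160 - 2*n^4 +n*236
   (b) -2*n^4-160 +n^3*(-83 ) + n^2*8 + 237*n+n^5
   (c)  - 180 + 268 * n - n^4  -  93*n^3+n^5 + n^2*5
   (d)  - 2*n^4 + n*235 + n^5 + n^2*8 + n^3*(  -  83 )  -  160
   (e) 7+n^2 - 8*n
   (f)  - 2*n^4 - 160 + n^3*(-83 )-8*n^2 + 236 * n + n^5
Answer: a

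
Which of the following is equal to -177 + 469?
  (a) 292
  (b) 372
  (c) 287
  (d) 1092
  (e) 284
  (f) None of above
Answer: a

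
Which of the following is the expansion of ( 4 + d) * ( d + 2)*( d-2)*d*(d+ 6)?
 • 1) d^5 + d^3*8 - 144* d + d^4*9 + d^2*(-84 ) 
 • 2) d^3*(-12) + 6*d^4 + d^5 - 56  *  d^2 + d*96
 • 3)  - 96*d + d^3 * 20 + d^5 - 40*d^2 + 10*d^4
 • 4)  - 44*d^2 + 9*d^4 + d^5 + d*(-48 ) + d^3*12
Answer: 3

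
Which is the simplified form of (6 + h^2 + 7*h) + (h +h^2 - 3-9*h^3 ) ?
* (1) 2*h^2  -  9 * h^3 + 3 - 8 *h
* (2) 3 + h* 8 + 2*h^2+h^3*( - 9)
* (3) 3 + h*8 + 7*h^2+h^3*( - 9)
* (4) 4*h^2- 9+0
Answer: 2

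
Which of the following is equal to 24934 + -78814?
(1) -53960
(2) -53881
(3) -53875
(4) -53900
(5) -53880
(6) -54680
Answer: 5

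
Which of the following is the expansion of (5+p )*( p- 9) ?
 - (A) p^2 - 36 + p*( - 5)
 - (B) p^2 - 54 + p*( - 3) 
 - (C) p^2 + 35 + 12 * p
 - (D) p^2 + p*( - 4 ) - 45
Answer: D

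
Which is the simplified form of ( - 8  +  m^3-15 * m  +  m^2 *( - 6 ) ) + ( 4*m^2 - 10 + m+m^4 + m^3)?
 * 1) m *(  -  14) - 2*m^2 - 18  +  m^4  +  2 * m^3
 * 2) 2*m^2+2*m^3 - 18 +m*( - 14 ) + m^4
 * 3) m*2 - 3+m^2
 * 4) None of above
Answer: 1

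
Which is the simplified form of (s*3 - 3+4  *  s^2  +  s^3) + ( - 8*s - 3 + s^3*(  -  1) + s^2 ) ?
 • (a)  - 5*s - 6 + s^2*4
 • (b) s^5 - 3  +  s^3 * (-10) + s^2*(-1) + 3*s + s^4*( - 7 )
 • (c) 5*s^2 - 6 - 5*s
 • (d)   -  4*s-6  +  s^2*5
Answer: c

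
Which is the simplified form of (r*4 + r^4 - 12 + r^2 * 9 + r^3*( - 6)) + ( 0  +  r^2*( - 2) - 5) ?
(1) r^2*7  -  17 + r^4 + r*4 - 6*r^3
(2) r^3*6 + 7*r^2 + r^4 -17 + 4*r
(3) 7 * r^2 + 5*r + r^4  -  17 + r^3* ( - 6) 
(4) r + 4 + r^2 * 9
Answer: 1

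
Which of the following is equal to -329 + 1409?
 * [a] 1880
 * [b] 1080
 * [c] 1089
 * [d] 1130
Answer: b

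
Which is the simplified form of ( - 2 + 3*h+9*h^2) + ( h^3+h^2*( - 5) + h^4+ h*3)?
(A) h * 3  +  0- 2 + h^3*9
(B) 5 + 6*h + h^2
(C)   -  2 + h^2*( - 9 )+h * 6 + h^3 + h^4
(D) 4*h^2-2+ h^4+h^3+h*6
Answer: D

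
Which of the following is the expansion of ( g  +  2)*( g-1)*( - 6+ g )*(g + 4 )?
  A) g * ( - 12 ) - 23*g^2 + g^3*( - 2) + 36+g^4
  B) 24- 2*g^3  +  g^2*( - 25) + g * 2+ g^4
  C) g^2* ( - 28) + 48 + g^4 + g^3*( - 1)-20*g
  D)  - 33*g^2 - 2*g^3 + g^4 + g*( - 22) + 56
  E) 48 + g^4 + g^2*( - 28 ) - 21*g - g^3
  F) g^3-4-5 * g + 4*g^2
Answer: C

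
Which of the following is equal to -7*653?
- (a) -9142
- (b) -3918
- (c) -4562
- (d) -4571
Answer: d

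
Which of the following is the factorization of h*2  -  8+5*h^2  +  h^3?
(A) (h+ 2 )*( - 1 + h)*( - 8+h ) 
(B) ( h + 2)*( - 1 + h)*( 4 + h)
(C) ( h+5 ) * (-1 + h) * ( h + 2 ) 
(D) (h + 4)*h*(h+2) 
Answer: B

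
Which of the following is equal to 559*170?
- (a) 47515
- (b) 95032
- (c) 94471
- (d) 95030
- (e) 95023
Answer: d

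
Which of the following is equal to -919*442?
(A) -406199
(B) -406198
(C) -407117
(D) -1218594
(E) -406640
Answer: B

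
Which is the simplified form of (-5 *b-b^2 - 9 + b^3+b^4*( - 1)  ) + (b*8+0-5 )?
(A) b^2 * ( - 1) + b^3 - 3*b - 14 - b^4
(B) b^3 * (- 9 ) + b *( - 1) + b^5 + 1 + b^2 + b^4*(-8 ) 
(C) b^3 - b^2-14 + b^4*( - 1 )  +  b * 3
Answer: C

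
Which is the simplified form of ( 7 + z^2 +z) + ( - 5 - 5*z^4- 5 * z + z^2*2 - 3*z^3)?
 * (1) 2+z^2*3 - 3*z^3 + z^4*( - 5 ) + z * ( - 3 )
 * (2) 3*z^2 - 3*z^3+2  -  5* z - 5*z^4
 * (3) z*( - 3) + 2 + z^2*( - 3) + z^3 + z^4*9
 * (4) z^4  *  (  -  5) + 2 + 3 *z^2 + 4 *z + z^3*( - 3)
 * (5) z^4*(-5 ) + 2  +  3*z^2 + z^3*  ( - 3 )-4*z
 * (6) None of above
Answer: 5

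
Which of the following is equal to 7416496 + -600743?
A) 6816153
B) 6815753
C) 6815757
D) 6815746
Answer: B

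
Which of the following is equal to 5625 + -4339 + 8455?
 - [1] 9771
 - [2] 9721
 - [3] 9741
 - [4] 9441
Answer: 3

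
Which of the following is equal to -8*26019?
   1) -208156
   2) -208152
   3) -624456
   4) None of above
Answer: 2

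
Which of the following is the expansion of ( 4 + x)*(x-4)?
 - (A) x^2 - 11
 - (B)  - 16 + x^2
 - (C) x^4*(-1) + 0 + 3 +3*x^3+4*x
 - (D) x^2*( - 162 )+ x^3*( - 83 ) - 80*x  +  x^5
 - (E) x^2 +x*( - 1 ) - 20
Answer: B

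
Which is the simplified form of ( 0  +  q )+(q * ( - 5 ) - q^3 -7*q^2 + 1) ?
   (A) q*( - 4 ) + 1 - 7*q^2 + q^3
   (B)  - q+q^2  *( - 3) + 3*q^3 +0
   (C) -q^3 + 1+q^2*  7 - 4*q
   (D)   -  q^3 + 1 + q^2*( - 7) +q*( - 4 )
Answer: D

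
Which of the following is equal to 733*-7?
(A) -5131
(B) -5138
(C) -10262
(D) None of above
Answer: A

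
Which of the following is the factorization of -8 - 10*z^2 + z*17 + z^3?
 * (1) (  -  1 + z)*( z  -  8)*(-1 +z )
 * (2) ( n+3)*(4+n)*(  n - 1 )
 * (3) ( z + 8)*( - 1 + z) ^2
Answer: 1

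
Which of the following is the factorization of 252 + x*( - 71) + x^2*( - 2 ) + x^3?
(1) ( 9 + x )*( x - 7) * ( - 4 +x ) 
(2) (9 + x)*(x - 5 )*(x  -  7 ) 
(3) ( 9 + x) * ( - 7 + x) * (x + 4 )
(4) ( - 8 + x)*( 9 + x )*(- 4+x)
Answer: 1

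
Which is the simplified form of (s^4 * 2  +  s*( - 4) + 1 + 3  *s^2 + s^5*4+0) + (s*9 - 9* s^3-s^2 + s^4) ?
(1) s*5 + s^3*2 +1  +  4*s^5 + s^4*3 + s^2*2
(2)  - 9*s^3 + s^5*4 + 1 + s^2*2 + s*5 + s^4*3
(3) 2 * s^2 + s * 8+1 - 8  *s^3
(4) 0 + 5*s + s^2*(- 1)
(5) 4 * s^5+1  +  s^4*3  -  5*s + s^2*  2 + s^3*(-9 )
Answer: 2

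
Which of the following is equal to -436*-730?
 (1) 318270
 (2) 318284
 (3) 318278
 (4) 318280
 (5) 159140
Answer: 4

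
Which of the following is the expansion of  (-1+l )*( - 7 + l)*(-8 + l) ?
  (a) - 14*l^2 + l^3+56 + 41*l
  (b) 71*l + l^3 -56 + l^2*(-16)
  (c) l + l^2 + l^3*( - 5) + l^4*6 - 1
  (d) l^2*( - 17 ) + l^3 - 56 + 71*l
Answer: b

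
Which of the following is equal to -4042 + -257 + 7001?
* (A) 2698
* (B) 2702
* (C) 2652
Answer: B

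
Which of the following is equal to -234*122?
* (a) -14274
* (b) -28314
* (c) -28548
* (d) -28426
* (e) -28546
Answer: c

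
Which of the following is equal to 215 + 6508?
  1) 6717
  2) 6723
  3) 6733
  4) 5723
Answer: 2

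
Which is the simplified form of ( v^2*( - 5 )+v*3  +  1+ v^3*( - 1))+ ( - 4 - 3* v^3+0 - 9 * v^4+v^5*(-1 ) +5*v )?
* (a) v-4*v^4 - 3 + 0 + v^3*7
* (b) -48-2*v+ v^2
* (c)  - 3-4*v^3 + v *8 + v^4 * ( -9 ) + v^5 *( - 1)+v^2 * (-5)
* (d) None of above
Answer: c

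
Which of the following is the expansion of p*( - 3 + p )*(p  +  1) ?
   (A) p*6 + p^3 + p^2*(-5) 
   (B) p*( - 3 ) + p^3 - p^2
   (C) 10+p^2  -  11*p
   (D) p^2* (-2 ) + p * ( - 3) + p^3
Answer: D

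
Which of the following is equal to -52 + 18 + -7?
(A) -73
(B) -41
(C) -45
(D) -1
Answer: B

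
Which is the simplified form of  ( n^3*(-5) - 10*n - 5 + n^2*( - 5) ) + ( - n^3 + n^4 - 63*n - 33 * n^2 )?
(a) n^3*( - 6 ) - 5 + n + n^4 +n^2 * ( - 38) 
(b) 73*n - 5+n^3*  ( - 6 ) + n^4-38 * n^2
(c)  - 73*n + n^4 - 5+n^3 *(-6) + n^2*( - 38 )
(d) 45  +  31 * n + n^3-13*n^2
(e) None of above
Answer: c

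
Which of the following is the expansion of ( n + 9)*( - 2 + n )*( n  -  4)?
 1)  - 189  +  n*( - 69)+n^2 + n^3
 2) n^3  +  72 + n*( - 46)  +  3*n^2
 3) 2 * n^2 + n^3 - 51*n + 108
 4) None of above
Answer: 2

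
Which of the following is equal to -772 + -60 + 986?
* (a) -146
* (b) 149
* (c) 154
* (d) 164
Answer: c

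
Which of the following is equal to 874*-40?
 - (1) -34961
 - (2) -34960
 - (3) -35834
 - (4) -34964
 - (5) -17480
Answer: 2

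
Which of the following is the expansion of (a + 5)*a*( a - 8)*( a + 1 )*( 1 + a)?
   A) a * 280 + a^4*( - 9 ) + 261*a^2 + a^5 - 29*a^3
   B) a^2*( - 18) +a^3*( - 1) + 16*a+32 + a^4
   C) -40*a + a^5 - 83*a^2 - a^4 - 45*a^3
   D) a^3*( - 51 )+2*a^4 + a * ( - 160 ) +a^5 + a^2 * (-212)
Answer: C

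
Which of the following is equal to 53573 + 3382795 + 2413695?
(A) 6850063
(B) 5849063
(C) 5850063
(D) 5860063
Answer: C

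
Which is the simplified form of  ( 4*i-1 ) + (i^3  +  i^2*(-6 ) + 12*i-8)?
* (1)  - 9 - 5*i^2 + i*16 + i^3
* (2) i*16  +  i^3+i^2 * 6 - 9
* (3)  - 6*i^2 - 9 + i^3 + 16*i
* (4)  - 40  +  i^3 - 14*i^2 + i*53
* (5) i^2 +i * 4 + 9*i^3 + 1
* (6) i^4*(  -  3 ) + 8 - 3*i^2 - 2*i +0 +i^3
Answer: 3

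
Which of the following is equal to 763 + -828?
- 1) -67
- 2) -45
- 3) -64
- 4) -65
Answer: 4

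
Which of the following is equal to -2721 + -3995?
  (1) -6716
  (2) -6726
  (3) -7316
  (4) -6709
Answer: 1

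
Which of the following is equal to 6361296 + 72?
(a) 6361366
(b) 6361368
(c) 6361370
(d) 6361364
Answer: b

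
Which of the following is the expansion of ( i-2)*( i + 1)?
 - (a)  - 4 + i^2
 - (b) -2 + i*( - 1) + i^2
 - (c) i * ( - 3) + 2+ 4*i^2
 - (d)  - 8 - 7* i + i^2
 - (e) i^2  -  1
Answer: b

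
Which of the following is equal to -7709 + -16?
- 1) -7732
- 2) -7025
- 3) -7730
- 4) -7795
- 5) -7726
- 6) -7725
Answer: 6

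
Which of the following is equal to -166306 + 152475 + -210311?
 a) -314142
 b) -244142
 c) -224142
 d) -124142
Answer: c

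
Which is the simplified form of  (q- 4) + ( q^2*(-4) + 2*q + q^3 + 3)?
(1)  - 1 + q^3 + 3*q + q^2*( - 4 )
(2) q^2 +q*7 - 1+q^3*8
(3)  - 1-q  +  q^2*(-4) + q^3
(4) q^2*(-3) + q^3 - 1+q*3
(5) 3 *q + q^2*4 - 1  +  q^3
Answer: 1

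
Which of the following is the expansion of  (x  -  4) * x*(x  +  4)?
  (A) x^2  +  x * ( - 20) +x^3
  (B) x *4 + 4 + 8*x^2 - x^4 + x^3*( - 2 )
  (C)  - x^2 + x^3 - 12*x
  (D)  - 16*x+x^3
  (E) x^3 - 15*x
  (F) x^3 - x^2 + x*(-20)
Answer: D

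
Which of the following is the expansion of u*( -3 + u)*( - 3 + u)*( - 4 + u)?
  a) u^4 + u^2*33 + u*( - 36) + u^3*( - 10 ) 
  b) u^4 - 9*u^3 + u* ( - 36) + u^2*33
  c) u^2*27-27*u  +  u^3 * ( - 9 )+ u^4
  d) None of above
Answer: a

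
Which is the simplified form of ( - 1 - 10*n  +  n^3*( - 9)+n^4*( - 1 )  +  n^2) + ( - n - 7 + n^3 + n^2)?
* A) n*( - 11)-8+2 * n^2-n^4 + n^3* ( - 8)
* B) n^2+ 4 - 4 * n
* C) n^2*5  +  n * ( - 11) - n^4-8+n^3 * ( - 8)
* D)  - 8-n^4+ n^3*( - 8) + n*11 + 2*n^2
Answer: A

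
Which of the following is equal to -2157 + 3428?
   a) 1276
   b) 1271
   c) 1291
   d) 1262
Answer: b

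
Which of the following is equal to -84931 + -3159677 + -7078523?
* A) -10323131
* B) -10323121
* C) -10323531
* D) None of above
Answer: A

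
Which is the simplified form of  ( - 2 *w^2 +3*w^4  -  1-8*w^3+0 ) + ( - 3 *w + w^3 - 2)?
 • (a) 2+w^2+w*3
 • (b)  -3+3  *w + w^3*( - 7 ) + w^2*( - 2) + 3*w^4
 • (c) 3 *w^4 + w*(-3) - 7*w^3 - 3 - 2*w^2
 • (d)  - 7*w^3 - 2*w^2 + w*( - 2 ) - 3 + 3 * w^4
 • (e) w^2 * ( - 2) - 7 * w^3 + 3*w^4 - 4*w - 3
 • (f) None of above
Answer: c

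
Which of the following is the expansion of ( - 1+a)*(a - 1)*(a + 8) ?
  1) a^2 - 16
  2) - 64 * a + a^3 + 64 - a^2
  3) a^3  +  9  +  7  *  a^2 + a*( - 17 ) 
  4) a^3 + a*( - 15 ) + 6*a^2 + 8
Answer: 4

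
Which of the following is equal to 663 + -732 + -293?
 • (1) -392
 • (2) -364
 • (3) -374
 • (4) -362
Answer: 4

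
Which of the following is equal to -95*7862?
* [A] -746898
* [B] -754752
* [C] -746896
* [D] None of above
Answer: D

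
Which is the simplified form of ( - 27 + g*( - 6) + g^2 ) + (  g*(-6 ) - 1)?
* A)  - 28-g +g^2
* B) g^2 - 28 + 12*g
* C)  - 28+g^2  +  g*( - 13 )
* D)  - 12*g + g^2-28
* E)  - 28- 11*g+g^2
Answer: D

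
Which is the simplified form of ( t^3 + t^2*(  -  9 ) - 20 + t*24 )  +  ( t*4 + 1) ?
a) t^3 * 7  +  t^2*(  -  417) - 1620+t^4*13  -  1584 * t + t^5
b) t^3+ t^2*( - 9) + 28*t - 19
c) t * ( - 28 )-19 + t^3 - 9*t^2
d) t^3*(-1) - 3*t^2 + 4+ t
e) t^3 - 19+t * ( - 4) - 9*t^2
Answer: b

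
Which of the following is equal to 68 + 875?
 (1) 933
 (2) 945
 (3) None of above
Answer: 3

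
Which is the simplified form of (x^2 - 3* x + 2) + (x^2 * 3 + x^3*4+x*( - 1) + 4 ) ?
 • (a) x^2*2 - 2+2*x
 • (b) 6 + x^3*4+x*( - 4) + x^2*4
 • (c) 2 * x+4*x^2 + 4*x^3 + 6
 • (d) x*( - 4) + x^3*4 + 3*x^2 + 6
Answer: b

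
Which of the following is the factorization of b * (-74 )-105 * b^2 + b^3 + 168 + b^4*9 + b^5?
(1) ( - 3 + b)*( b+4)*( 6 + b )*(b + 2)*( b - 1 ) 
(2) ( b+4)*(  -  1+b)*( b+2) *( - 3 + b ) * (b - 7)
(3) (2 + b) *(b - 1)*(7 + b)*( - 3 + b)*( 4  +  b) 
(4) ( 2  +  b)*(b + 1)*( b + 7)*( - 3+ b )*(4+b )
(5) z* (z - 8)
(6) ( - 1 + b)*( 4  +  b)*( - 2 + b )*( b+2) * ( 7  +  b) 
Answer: 3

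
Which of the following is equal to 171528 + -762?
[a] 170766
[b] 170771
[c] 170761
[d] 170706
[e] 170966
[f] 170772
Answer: a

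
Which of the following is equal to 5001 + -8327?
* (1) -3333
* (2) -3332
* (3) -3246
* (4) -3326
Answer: 4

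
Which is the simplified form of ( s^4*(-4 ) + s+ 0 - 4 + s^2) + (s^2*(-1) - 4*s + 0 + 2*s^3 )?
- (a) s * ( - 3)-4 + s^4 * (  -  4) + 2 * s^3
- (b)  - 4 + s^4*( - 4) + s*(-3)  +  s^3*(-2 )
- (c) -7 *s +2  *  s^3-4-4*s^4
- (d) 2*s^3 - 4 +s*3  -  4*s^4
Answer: a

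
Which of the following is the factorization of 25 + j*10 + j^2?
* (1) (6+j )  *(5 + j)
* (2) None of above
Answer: 2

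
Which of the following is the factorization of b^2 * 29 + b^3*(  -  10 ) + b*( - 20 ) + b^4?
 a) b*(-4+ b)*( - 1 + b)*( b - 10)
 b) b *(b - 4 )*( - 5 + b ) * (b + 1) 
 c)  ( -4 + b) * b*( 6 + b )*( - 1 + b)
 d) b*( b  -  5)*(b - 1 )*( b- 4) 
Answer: d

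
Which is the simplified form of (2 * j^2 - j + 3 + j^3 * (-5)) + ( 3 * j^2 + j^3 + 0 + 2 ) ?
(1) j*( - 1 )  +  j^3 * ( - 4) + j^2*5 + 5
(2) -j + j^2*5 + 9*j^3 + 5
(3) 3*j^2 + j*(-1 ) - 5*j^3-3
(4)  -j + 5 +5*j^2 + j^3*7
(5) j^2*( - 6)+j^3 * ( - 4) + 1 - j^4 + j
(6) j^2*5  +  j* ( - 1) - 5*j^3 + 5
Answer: 1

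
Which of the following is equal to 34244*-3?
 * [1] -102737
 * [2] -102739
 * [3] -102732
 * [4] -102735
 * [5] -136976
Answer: 3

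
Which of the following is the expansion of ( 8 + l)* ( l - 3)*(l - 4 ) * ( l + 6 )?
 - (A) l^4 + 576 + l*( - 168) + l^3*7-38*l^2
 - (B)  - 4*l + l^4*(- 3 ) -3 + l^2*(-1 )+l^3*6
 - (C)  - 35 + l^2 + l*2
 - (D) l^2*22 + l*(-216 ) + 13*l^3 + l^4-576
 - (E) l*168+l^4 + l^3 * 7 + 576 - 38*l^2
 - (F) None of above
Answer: A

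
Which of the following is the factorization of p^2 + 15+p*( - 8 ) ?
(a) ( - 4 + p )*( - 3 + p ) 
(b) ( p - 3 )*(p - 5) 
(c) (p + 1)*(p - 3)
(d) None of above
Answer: b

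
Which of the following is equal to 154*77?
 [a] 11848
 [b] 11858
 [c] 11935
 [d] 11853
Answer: b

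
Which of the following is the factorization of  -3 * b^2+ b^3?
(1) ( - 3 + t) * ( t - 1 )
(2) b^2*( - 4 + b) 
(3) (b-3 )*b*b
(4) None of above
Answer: 3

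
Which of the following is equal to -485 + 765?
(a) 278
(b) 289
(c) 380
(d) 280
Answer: d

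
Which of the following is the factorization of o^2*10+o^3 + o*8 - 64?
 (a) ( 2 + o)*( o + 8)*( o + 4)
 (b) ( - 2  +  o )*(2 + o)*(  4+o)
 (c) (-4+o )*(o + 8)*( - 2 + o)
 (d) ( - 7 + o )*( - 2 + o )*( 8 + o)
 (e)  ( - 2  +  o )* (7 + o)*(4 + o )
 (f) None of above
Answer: f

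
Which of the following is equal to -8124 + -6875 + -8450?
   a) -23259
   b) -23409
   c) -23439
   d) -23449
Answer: d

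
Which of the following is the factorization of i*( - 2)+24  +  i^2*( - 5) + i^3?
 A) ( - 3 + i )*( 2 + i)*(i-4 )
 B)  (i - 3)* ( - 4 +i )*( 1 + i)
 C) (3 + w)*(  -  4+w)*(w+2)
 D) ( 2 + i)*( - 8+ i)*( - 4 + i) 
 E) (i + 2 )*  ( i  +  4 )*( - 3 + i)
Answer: A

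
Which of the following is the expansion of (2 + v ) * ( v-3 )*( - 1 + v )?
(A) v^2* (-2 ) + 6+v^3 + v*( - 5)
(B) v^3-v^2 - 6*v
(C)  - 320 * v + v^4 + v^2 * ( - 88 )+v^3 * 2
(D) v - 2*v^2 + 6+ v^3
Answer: A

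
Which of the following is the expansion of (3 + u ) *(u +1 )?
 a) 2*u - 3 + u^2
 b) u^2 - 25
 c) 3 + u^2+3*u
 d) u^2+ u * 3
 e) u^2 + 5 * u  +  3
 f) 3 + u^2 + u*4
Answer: f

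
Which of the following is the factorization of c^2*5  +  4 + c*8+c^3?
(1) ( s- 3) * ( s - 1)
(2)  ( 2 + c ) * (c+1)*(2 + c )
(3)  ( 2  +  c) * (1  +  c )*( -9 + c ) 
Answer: 2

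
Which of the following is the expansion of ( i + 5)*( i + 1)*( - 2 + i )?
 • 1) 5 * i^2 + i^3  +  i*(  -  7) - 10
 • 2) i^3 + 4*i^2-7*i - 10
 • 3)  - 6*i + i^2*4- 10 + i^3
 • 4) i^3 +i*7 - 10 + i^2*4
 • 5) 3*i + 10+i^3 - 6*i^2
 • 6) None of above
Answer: 2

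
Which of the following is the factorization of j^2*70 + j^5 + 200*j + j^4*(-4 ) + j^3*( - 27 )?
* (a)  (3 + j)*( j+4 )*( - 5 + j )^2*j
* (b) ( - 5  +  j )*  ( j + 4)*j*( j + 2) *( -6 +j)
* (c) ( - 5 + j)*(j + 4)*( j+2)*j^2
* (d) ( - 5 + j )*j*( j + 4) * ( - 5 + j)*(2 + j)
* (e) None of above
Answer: d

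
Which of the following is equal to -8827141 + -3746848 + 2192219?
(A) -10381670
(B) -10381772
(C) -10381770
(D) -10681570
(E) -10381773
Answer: C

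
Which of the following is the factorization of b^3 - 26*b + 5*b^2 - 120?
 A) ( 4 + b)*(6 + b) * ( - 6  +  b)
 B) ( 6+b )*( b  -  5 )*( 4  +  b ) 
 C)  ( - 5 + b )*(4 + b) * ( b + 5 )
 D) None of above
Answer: B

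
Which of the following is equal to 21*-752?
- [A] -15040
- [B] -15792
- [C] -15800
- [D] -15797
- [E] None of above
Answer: B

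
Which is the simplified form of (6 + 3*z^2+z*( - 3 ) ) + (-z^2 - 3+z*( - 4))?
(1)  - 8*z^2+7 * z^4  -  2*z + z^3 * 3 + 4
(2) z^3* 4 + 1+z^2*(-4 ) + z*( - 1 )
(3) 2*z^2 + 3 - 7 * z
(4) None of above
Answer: 3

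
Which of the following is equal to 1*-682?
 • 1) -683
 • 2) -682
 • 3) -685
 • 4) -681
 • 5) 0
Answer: 2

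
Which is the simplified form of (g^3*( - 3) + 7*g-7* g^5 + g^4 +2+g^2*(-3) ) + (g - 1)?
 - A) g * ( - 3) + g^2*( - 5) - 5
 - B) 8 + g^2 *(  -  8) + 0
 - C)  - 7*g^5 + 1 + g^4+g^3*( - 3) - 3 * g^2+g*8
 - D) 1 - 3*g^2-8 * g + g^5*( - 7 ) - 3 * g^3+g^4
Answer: C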